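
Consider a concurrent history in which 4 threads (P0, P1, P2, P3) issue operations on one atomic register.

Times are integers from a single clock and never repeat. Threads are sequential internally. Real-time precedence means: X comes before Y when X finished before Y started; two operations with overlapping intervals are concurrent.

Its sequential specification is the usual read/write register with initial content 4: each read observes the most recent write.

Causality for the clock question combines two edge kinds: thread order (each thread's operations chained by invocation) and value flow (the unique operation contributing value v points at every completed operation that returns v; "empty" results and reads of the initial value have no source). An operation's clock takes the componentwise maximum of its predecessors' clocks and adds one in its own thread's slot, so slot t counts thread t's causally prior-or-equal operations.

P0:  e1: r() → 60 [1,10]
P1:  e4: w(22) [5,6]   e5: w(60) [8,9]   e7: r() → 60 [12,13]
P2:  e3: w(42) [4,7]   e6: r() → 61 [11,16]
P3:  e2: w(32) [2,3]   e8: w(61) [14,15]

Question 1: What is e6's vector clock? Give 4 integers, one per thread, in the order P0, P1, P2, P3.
(0, 0, 2, 2)

invoked at 2, e2 has no predecessors; its own P3 bump gives (0, 0, 0, 1)
invoked at 4, e3 has no predecessors; its own P2 bump gives (0, 0, 1, 0)
invoked at 5, e4 has no predecessors; its own P1 bump gives (0, 1, 0, 0)
merge at e8 (invoked 14): VC(e2)=(0, 0, 0, 1), own-thread bump on P3 → (0, 0, 0, 2)
merge at e5 (invoked 8): VC(e4)=(0, 1, 0, 0), own-thread bump on P1 → (0, 2, 0, 0)
merge at e7 (invoked 12): VC(e5)=(0, 2, 0, 0), own-thread bump on P1 → (0, 3, 0, 0)
merge at e1 (invoked 1): VC(e5)=(0, 2, 0, 0), own-thread bump on P0 → (1, 2, 0, 0)
merge at e6 (invoked 11): VC(e3)=(0, 0, 1, 0), VC(e8)=(0, 0, 0, 2), own-thread bump on P2 → (0, 0, 2, 2)
target: VC(e6) = (0, 0, 2, 2)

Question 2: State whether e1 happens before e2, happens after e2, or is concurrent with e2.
concurrent

e1 spans [1,10], e2 spans [2,3]
the intervals overlap in both directions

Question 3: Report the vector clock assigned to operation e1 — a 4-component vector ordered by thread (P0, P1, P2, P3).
(1, 2, 0, 0)

no predecessors for e2 (invoked 2): P3 increments from zero → (0, 0, 0, 1)
no predecessors for e3 (invoked 4): P2 increments from zero → (0, 0, 1, 0)
no predecessors for e4 (invoked 5): P1 increments from zero → (0, 1, 0, 0)
from VC(e2)=(0, 0, 0, 1), e8 (invoked 14) maxes components and bumps P3 → (0, 0, 0, 2)
from VC(e4)=(0, 1, 0, 0), e5 (invoked 8) maxes components and bumps P1 → (0, 2, 0, 0)
from VC(e5)=(0, 2, 0, 0), e7 (invoked 12) maxes components and bumps P1 → (0, 3, 0, 0)
from VC(e5)=(0, 2, 0, 0), e1 (invoked 1) maxes components and bumps P0 → (1, 2, 0, 0)
from VC(e3)=(0, 0, 1, 0), VC(e8)=(0, 0, 0, 2), e6 (invoked 11) maxes components and bumps P2 → (0, 0, 2, 2)
target: VC(e1) = (1, 2, 0, 0)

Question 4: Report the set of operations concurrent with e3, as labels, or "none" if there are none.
e1, e4

e3 spans [4,7]: anything still running between times 4 and 7 counts as concurrent
e1 [1,10]: concurrent
e2 [2,3]: before
e4 [5,6]: concurrent
e5 [8,9]: after
e6 [11,16]: after
e7 [12,13]: after
e8 [14,15]: after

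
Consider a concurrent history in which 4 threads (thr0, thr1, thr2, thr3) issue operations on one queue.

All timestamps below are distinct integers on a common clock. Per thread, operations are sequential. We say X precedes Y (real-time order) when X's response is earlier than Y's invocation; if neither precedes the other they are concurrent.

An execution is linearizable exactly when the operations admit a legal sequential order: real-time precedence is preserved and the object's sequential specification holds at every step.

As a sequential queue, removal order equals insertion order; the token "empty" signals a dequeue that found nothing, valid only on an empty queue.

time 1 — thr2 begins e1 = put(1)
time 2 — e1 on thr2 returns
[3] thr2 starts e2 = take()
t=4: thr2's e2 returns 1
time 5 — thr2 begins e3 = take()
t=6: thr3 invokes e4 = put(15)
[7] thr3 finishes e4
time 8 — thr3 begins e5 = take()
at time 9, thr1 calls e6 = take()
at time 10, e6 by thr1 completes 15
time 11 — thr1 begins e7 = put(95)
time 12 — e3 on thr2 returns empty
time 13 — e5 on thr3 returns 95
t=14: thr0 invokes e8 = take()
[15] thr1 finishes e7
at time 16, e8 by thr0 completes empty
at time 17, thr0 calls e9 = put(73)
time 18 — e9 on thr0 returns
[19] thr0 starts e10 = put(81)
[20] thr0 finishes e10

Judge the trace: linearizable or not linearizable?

linearizable

one valid linearization: e1, e2, e3, e4, e6, e7, e5, e8, e9, e10
step 1: e1 put(1) — queue <1>
step 2: e2 take() → 1 — queue <>
step 3: e3 take() → empty — queue <>
step 4: e4 put(15) — queue <15>
step 5: e6 take() → 15 — queue <>
step 6: e7 put(95) — queue <95>
step 7: e5 take() → 95 — queue <>
step 8: e8 take() → empty — queue <>
step 9: e9 put(73) — queue <73>
step 10: e10 put(81) — queue <73,81>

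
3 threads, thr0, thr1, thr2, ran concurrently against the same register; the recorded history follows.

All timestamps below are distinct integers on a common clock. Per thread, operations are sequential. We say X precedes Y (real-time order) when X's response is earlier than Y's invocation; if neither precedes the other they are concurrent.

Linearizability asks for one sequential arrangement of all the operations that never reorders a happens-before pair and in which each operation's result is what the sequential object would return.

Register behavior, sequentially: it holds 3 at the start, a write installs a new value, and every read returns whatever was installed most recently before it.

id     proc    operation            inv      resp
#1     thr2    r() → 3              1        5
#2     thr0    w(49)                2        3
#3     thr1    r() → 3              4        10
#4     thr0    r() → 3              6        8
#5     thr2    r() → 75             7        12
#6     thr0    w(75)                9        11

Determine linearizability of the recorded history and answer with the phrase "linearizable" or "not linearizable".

cut after 7 events: linearizable; cut after 8 events (#4 responds, time 8): not linearizable
real-time-consistent orders of the 3 completed operations: 2 — all fail the register replay
no escape via the 2 pending operations (#3, #5): every completion choice fails
for example #1, #2, #4 (pending dropped) fails at step 3: #4 r() → 3 is not legal there
for example #2, #1, #4 (pending dropped) fails at step 2: #1 r() → 3 is not legal there

not linearizable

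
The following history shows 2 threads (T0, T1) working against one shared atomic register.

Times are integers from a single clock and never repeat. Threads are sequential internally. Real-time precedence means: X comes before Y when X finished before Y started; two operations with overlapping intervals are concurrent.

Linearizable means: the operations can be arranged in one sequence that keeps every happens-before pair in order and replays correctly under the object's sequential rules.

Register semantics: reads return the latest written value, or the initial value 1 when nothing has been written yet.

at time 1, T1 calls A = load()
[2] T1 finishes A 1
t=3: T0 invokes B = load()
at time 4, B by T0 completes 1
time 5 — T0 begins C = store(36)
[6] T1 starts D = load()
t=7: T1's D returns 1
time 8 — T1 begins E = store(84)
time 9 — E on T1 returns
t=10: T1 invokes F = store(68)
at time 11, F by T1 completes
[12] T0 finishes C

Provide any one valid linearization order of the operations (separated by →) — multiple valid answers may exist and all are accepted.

A → B → D → C → E → F

step 1: A load() → 1 — value 1
step 2: B load() → 1 — value 1
step 3: D load() → 1 — value 1
step 4: C store(36) — value 36
step 5: E store(84) — value 84
step 6: F store(68) — value 68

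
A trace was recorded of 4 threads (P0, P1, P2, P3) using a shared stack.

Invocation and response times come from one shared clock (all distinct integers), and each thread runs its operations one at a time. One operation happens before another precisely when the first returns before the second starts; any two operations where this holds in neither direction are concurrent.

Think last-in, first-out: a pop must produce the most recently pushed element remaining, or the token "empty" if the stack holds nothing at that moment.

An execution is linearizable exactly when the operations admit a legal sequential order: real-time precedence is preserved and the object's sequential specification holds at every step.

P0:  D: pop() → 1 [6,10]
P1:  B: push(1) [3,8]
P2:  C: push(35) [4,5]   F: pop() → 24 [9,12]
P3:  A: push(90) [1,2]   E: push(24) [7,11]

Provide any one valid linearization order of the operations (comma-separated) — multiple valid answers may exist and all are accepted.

A, C, B, D, E, F

step 1: A push(90) — stack <90>
step 2: C push(35) — stack <90,35>
step 3: B push(1) — stack <90,35,1>
step 4: D pop() → 1 — stack <90,35>
step 5: E push(24) — stack <90,35,24>
step 6: F pop() → 24 — stack <90,35>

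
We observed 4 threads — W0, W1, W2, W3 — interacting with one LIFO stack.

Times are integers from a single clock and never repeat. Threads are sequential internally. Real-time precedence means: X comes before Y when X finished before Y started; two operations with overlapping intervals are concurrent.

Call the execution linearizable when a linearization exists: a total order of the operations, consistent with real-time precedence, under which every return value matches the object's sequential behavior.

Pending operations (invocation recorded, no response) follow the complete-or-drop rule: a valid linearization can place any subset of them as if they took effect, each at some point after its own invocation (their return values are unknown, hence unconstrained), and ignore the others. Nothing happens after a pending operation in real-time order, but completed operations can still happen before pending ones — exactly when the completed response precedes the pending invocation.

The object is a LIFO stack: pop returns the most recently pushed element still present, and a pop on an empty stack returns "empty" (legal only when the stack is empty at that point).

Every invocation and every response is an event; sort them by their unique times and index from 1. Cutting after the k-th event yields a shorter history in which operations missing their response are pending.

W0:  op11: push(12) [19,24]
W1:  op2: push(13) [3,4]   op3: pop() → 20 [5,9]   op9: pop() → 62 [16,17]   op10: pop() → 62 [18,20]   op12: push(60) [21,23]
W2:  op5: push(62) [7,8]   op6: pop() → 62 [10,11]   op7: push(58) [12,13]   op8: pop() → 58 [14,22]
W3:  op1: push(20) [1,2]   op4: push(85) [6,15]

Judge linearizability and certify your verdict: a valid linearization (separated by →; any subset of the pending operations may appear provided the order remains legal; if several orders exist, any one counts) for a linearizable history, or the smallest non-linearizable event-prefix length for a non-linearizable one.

prefix check: 1..8 passes, 1..9 fails once op3's time-9 response joins
4 completed operations, 2 real-time-consistent orders — every LIFO stack replay fails
no completion choice of the 1 pending operation (op4) rescues it — every subset was tried
one such order, op1, op2, op3, op5 (pending dropped), breaks at step 3 where op3 pop() → 20 is illegal
one such order, op1, op2, op5, op3 (pending dropped), breaks at step 4 where op3 pop() → 20 is illegal

not linearizable — minimal violating prefix: 9 events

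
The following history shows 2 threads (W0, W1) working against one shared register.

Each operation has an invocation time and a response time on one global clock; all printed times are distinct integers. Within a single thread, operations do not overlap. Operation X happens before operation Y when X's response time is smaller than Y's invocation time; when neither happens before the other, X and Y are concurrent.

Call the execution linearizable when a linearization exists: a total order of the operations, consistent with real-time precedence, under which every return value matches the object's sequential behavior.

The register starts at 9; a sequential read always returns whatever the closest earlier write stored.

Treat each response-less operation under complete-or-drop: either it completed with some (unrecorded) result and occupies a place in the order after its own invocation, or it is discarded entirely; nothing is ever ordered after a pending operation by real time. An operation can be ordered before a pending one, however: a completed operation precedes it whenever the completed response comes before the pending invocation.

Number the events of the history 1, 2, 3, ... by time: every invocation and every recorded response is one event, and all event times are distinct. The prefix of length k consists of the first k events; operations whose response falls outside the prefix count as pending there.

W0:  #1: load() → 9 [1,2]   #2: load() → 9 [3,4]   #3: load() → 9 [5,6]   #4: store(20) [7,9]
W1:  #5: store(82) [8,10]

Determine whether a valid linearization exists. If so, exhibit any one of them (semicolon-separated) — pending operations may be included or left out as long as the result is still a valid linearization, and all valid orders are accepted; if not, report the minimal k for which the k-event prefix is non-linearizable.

after step 1 (#1 load() → 9): value 9
after step 2 (#2 load() → 9): value 9
after step 3 (#3 load() → 9): value 9
after step 4 (#4 store(20)): value 20
after step 5 (#5 store(82)): value 82

linearizable — witness: #1; #2; #3; #4; #5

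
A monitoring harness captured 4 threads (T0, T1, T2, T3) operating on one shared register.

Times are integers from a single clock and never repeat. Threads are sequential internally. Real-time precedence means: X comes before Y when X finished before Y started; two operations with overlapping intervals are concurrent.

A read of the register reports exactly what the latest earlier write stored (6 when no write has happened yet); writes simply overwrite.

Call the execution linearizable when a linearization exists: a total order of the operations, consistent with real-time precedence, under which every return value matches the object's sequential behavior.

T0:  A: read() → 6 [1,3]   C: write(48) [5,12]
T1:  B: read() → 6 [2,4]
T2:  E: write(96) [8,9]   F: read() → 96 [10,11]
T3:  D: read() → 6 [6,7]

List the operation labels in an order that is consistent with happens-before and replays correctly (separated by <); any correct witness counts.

A < B < D < C < E < F

1. A read() → 6, leaving value 6
2. B read() → 6, leaving value 6
3. D read() → 6, leaving value 6
4. C write(48), leaving value 48
5. E write(96), leaving value 96
6. F read() → 96, leaving value 96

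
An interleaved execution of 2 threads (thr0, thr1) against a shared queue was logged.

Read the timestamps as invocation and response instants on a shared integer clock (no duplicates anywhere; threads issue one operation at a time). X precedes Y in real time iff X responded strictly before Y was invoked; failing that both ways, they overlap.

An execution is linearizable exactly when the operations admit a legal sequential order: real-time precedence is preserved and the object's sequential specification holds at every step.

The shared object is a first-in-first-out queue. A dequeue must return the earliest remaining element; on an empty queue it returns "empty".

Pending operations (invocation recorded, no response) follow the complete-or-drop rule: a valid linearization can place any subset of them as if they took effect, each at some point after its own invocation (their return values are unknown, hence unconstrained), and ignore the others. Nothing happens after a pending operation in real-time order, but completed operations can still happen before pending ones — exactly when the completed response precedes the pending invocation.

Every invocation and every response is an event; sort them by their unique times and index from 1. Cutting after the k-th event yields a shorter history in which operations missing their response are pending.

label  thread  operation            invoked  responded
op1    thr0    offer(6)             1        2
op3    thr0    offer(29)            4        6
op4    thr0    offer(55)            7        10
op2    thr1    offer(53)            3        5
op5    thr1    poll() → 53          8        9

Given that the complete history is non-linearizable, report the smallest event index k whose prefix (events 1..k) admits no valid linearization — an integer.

one valid order for events 1..8 is op1, op2, op3:
1. op1 offer(6), leaving queue <6>
2. op2 offer(53), leaving queue <6,53>
3. op3 offer(29), leaving queue <6,53,29>
adding event 9 (op5 responds at 9) leaves no legal real-time order
every completion of the 1 pending operation (op4) was checked; none linearizes
e.g. op1, op2, op3, op5 (pending dropped): illegal at step 4, since op5 poll() → 53 cannot apply there
e.g. op1, op3, op2, op5 (pending dropped): illegal at step 4, since op5 poll() → 53 cannot apply there

9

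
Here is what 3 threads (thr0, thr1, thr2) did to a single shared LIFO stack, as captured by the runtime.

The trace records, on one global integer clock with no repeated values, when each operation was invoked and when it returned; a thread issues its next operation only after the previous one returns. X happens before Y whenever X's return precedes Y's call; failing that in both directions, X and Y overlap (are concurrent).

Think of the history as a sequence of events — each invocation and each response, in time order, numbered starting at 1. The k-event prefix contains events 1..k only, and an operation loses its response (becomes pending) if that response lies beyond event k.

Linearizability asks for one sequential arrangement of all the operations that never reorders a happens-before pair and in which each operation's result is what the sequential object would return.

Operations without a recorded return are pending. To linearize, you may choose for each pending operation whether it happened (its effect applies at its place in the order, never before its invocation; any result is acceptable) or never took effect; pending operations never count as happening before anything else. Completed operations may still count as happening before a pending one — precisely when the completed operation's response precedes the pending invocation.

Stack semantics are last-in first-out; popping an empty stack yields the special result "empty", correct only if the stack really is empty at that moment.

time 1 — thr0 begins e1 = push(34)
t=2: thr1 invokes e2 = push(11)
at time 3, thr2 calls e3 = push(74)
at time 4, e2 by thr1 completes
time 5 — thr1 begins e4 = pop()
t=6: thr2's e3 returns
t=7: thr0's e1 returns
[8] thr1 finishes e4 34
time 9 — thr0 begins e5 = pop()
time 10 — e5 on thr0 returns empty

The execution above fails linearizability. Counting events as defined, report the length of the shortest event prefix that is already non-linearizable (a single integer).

events 1..9 are linearizable, e.g. via e2, e1, e4, e3:
step 1: e2 push(11) — stack <11>
step 2: e1 push(34) — stack <11,34>
step 3: e4 pop() → 34 — stack <11>
step 4: e3 push(74) — stack <11,74>
event 10 — e5's response, time 10 — after it, nothing linearizes
e.g. e1, e2, e3, e4, e5: illegal at step 4, since e4 pop() → 34 cannot apply there
e.g. e1, e2, e4, e3, e5: illegal at step 3, since e4 pop() → 34 cannot apply there

10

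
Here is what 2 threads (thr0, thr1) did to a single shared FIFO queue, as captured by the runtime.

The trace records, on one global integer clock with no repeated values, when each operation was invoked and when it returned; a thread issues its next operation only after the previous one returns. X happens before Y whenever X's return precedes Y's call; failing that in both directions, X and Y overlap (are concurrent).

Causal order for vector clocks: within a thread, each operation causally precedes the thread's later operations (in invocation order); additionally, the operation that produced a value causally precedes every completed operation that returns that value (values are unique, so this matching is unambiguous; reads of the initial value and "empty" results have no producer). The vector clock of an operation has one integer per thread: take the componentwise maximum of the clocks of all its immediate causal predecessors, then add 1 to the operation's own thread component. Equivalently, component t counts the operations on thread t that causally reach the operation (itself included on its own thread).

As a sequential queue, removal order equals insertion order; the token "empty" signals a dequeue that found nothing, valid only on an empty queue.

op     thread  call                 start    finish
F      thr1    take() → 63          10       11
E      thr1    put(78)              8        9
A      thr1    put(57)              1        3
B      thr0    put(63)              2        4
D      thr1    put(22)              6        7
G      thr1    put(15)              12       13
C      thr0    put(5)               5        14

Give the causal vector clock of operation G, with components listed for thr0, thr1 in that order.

VC(A, invoked at 1): no causal predecessors; +1 on thr1 → (0, 1)
VC(B, invoked at 2): no causal predecessors; +1 on thr0 → (1, 0)
D, invoked 6, takes VC(A)=(0, 1) under max, adds 1 for thr1 → (0, 2)
C, invoked 5, takes VC(B)=(1, 0) under max, adds 1 for thr0 → (2, 0)
E, invoked 8, takes VC(D)=(0, 2) under max, adds 1 for thr1 → (0, 3)
F, invoked 10, takes VC(B)=(1, 0), VC(E)=(0, 3) under max, adds 1 for thr1 → (1, 4)
G, invoked 12, takes VC(F)=(1, 4) under max, adds 1 for thr1 → (1, 5)
target: VC(G) = (1, 5)

(1, 5)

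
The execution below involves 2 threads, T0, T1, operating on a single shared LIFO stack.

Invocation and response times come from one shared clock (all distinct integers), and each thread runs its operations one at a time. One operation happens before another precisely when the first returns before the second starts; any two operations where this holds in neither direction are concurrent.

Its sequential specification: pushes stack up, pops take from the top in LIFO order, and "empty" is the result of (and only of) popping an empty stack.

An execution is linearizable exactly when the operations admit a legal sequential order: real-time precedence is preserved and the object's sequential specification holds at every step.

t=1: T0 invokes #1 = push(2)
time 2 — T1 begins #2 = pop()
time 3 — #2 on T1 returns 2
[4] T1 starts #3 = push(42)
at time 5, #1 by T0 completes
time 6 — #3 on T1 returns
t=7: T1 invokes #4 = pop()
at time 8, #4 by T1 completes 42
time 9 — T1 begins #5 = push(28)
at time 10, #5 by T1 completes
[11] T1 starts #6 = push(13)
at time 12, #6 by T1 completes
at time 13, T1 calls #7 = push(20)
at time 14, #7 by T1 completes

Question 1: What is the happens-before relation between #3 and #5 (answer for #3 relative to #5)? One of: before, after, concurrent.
Answer: before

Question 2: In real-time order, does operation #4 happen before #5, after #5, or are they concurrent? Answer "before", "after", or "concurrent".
Answer: before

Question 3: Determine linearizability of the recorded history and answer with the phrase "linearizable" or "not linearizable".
linearizable

witness order: #1, #2, #3, #4, #5, #6, #7
1. #1 push(2), leaving stack <2>
2. #2 pop() → 2, leaving stack <>
3. #3 push(42), leaving stack <42>
4. #4 pop() → 42, leaving stack <>
5. #5 push(28), leaving stack <28>
6. #6 push(13), leaving stack <28,13>
7. #7 push(20), leaving stack <28,13,20>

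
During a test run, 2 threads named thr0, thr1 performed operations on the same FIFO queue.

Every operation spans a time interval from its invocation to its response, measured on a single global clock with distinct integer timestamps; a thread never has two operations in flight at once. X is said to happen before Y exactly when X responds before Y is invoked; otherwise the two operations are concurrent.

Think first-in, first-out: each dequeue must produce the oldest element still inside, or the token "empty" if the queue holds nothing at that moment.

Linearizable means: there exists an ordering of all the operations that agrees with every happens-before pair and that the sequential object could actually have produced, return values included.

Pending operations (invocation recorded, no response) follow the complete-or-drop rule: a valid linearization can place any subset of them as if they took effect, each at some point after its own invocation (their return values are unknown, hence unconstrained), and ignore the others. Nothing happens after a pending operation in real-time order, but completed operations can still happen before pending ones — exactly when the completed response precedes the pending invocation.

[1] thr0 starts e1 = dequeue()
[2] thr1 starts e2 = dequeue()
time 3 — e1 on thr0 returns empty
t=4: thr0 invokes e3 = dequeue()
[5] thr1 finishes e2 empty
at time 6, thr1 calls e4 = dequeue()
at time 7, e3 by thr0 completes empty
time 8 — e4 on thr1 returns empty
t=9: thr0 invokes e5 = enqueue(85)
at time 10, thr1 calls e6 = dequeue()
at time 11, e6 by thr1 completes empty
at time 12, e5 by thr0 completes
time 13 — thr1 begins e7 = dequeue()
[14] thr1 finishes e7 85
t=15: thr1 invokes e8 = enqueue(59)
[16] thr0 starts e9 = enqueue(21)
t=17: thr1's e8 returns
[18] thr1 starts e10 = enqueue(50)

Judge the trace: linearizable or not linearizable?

linearizable

one valid linearization: e1, e2, e3, e4, e6, e5, e7, e8
step 1: e1 dequeue() → empty — queue <>
step 2: e2 dequeue() → empty — queue <>
step 3: e3 dequeue() → empty — queue <>
step 4: e4 dequeue() → empty — queue <>
step 5: e6 dequeue() → empty — queue <>
step 6: e5 enqueue(85) — queue <85>
step 7: e7 dequeue() → 85 — queue <>
step 8: e8 enqueue(59) — queue <59>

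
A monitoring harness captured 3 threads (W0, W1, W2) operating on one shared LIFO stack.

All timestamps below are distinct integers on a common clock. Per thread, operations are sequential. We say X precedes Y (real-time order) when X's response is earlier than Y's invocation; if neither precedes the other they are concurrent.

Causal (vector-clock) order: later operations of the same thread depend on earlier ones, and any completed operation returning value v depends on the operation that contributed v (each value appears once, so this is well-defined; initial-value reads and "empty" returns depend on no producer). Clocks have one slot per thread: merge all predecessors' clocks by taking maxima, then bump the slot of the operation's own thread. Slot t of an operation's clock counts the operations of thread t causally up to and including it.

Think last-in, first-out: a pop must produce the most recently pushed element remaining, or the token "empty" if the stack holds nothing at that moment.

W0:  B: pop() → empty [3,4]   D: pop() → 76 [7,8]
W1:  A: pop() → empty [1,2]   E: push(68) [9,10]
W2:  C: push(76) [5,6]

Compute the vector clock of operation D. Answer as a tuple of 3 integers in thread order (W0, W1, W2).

(2, 0, 1)

root op C, invoked 5: fresh clock plus W2's own tick → (0, 0, 1)
root op A, invoked 1: fresh clock plus W1's own tick → (0, 1, 0)
root op B, invoked 3: fresh clock plus W0's own tick → (1, 0, 0)
E (invocation 9): componentwise max over VC(A)=(0, 1, 0), +1 at W1, giving (0, 2, 0)
D (invocation 7): componentwise max over VC(B)=(1, 0, 0), VC(C)=(0, 0, 1), +1 at W0, giving (2, 0, 1)
target: VC(D) = (2, 0, 1)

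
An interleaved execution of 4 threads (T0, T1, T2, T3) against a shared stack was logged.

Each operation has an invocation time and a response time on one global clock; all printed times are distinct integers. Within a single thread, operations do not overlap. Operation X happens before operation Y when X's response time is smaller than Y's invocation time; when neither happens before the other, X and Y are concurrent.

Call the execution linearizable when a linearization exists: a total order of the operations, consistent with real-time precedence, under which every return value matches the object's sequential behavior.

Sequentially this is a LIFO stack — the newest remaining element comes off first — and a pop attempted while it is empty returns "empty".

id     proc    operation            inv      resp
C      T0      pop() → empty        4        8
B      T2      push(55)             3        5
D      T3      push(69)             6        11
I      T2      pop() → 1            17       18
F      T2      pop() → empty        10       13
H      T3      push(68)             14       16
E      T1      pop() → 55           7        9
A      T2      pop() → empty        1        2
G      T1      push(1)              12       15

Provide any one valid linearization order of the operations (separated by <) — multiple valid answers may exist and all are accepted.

step 1: A pop() → empty — stack <>
step 2: B push(55) — stack <55>
step 3: E pop() → 55 — stack <>
step 4: C pop() → empty — stack <>
step 5: F pop() → empty — stack <>
step 6: D push(69) — stack <69>
step 7: H push(68) — stack <69,68>
step 8: G push(1) — stack <69,68,1>
step 9: I pop() → 1 — stack <69,68>

A < B < E < C < F < D < H < G < I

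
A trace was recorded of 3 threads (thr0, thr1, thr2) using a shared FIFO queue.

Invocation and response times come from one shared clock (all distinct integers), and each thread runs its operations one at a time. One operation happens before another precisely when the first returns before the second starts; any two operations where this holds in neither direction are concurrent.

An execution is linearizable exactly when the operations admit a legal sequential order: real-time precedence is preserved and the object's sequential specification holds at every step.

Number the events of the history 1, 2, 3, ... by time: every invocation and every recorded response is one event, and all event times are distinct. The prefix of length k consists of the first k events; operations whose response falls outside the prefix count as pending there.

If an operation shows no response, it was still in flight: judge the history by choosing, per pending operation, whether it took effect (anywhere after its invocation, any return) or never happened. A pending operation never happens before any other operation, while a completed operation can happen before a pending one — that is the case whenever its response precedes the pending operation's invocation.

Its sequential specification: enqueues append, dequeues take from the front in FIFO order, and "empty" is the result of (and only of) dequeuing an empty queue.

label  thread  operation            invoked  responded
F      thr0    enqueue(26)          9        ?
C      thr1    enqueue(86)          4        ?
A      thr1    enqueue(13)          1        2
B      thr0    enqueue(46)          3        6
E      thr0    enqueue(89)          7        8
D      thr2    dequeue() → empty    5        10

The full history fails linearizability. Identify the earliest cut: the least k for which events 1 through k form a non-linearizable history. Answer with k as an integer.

events 1..9 are linearizable, e.g. via A, B, C, D, E:
1. A enqueue(13), leaving queue <13>
2. B enqueue(46), leaving queue <13,46>
3. C enqueue(86) (pending, included), leaving queue <13,46,86>
4. D dequeue() (pending, included), leaving queue <46,86>
5. E enqueue(89), leaving queue <46,86,89>
at event 10 (D's time-10 response) nothing linearizes any more
every completion of the 2 pending operations (C, F) was checked; none linearizes
for example A, B, D, E (pending dropped) fails at step 3: D dequeue() → empty is not legal there
for example A, B, E, D (pending dropped) fails at step 4: D dequeue() → empty is not legal there

10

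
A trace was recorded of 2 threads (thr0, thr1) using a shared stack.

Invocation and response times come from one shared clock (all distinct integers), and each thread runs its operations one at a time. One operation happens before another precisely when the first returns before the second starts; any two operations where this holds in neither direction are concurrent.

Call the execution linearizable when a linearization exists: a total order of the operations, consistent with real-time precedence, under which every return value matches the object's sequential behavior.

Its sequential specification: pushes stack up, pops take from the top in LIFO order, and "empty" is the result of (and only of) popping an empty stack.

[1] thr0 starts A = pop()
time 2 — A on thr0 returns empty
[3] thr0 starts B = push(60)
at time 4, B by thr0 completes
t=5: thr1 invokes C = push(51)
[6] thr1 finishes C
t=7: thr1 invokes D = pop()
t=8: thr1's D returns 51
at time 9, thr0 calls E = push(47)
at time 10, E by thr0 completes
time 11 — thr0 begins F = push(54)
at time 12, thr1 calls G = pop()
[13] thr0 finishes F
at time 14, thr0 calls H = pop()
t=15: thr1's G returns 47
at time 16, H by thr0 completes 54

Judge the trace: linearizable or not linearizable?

witness order: A, B, C, D, E, F, H, G
after step 1 (A pop() → empty): stack <>
after step 2 (B push(60)): stack <60>
after step 3 (C push(51)): stack <60,51>
after step 4 (D pop() → 51): stack <60>
after step 5 (E push(47)): stack <60,47>
after step 6 (F push(54)): stack <60,47,54>
after step 7 (H pop() → 54): stack <60,47>
after step 8 (G pop() → 47): stack <60>

linearizable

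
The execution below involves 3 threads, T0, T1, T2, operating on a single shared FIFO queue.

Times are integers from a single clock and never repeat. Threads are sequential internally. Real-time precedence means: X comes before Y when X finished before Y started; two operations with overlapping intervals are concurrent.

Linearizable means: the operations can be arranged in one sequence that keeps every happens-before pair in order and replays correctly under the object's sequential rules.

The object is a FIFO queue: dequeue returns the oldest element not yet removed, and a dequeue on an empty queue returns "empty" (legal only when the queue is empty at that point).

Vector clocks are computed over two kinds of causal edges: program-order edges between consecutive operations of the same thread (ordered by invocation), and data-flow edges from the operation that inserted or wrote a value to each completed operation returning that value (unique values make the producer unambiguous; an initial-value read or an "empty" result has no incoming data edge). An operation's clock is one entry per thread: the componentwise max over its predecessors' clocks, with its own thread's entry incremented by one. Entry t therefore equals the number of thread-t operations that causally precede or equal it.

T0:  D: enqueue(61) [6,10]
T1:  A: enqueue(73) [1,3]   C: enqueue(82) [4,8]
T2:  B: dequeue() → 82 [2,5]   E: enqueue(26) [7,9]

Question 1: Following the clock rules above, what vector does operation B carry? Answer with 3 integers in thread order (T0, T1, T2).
A (invocation 1): nothing precedes it; T1's component alone gives (0, 1, 0)
D (invocation 6): nothing precedes it; T0's component alone gives (1, 0, 0)
merge at C (invoked 4): VC(A)=(0, 1, 0), own-thread bump on T1 → (0, 2, 0)
merge at B (invoked 2): VC(C)=(0, 2, 0), own-thread bump on T2 → (0, 2, 1)
merge at E (invoked 7): VC(B)=(0, 2, 1), own-thread bump on T2 → (0, 2, 2)
target: VC(B) = (0, 2, 1)

(0, 2, 1)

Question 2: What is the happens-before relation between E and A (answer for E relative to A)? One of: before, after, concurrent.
E spans [7,9], A spans [1,3]
resp(A)=3 < inv(E)=7

after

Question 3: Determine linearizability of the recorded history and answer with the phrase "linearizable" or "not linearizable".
already the first 5 events (up to B's response at time 5) admit no linearization; the first 4 still do
2 completed operations, 2 real-time-consistent orders — every FIFO queue replay fails
every completion of the 1 pending operation (C) was checked; none linearizes
e.g. A, B (pending dropped): illegal at step 2, since B dequeue() → 82 cannot apply there
e.g. B, A (pending dropped): illegal at step 1, since B dequeue() → 82 cannot apply there

not linearizable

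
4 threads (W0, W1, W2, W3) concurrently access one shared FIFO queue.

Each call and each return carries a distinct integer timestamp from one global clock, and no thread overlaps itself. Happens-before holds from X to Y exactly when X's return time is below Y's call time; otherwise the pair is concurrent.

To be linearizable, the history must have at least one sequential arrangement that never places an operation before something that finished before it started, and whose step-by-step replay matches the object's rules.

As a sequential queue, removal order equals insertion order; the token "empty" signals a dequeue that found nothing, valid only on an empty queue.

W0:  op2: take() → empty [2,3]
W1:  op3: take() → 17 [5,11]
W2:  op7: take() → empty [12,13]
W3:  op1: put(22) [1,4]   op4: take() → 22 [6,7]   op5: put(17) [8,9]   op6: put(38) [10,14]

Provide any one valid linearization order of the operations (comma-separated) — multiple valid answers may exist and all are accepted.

after step 1 (op2 take() → empty): queue <>
after step 2 (op1 put(22)): queue <22>
after step 3 (op4 take() → 22): queue <>
after step 4 (op5 put(17)): queue <17>
after step 5 (op3 take() → 17): queue <>
after step 6 (op7 take() → empty): queue <>
after step 7 (op6 put(38)): queue <38>

op2, op1, op4, op5, op3, op7, op6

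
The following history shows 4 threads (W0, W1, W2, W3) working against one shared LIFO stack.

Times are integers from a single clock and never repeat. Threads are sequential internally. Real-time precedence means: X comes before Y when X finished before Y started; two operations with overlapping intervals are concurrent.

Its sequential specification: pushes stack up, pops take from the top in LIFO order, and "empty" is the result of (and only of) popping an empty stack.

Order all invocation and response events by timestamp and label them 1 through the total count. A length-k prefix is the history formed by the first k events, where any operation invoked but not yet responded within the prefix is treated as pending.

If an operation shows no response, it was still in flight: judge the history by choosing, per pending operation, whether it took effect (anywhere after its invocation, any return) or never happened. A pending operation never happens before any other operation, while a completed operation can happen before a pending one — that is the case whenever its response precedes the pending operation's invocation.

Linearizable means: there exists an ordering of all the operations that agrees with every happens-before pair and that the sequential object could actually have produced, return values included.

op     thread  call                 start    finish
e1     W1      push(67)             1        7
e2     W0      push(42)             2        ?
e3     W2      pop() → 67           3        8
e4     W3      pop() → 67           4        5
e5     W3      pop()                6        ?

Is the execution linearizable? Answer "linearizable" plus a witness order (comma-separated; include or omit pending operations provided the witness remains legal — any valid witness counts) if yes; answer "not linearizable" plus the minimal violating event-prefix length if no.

not linearizable — minimal violating prefix: 8 events

the violation lands at event 8, e3's response at time 8: events 1..7 linearize, events 1..8 do not
every one of the 6 real-time-consistent orders over 3 completed LIFO stack ops fails the sequential spec
no escape via the 2 pending operations (e2, e5): every completion choice fails
for example e1, e3, e4 (pending dropped) fails at step 3: e4 pop() → 67 is not legal there
for example e1, e4, e3 (pending dropped) fails at step 3: e3 pop() → 67 is not legal there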